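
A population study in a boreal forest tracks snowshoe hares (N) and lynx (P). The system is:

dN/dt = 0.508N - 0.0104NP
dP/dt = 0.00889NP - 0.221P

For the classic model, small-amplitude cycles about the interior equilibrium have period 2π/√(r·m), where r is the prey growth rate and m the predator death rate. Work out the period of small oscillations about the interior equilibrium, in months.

Here r = 0.508 and m = 0.221, so r·m = 0.112.
ω = √0.112 = 0.335 per month, hence T = 2π/ω ≈ 18.8 months.

T ≈ 18.8 months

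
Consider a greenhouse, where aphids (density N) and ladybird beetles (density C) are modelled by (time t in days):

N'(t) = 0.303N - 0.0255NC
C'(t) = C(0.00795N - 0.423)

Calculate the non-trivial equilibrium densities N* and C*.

Set dC/dt = 0 with C > 0: 0.00795N - 0.423 = 0, so N* = 0.423/0.00795 = 53.2.
Set dN/dt = 0 with N > 0: 0.303 - 0.0255C = 0, so C* = 0.303/0.0255 = 11.9.

N* ≈ 53.2, C* ≈ 11.9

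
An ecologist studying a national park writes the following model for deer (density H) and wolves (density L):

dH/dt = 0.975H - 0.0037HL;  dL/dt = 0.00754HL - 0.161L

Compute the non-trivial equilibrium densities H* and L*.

Set dL/dt = 0 with L > 0: 0.00754H - 0.161 = 0, so H* = 0.161/0.00754 = 21.4.
Set dH/dt = 0 with H > 0: 0.975 - 0.0037L = 0, so L* = 0.975/0.0037 = 264.

H* ≈ 21.4, L* ≈ 264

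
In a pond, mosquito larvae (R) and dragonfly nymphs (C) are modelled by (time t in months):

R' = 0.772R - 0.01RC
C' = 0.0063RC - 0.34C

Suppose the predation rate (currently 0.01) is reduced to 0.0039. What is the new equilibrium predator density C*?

C* ≈ 198

At the interior fixed point, setting dR/dt = 0 with R > 0 fixes C* = (prey growth rate)/(RC coefficient) — independent of the other coefficients.
With the change, C* = 0.772/0.0039 = 198; it rises from 77.2.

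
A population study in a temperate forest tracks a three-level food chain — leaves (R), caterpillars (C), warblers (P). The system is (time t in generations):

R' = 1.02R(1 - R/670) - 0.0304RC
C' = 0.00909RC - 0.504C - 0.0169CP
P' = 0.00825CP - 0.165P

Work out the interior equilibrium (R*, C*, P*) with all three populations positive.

R* ≈ 271, C* ≈ 20, P* ≈ 116

From dP/dt = 0: 0.00825C* = 0.165, so C* = 20.
From dR/dt = 0: 1.02(1 - R*/670) = 0.0304·20, giving R* = 670·(1 - 0.596) = 271.
From dC/dt = 0: 0.00909·271 - 0.504 = 0.0169P*, so P* = 1.96/0.0169 = 116.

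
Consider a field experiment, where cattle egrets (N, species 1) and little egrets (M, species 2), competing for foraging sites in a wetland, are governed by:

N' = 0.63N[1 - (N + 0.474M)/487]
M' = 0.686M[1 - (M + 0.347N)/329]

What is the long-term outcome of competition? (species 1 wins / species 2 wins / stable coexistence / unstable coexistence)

Compare the nullcline intercepts: K1/α12 = 487/0.474 = 1030 > K2 = 329; K2/α21 = 329/0.347 = 948 > K1 = 487.
Since both inequalities hold, each species can invade when rare, so the interior equilibrium is stable.

stable coexistence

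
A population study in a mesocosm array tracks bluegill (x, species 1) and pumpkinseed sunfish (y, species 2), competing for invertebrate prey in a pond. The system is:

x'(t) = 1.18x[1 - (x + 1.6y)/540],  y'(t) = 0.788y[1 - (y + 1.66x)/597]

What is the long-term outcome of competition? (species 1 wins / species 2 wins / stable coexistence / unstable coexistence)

Compare the nullcline intercepts: K1/α12 = 540/1.6 = 338 < K2 = 597; K2/α21 = 597/1.66 = 360 < K1 = 540.
Since both are reversed, neither can invade when rare; the interior point is a saddle.

unstable coexistence (outcome depends on initial conditions)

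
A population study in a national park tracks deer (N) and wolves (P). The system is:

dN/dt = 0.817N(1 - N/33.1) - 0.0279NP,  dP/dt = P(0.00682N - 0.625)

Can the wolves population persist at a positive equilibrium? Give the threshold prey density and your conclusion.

Threshold N = 91.6; K < 91.6, so no, the predator goes extinct.

The predator equation gives dP/dt > 0 only when N > 0.625/0.00682 = 91.6.
Without the predator, N → K = 33.1. Since 33.1 < 91.6, the predator cannot invade.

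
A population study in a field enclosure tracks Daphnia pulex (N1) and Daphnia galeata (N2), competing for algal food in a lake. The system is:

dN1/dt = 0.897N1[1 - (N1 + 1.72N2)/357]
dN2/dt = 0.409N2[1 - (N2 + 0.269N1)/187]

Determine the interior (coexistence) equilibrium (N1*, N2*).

Setting both brackets to zero gives the nullclines N1 + 1.72N2 = 357 and 0.269N1 + N2 = 187.
Substituting N2 = 187 - 0.269N1 into the first: N1(1 - 1.72·0.269) = 357 - 1.72·187.
So N1* = 35.4/0.537 = 65.8, and then N2* = 187 - 0.269·65.8 = 169.

N1* ≈ 65.8, N2* ≈ 169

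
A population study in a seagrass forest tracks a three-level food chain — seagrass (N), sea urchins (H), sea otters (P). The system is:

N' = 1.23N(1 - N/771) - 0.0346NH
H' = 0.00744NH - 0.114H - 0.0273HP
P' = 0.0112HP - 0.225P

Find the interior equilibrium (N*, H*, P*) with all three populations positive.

N* ≈ 335, H* ≈ 20.1, P* ≈ 87.2

From dP/dt = 0: 0.0112H* = 0.225, so H* = 20.1.
From dN/dt = 0: 1.23(1 - N*/771) = 0.0346·20.1, giving N* = 771·(1 - 0.565) = 335.
From dH/dt = 0: 0.00744·335 - 0.114 = 0.0273P*, so P* = 2.38/0.0273 = 87.2.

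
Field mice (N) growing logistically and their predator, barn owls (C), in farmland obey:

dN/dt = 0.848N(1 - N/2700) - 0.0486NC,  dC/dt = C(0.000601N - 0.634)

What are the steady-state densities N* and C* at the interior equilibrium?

N* ≈ 1050, C* ≈ 10.6

From dC/dt = 0 with C > 0: 0.000601N* = 0.634, so N* = 1050.
Substitute into dN/dt = 0: 0.848(1 - 1050/2700) = 0.0486C*.
The bracket is 0.609, giving C* = 0.517/0.0486 = 10.6.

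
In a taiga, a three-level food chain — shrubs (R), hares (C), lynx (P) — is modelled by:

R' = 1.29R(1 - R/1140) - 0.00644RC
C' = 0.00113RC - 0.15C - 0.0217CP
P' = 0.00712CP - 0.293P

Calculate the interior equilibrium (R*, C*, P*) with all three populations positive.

From dP/dt = 0: 0.00712C* = 0.293, so C* = 41.2.
From dR/dt = 0: 1.29(1 - R*/1140) = 0.00644·41.2, giving R* = 1140·(1 - 0.205) = 906.
From dC/dt = 0: 0.00113·906 - 0.15 = 0.0217P*, so P* = 0.874/0.0217 = 40.3.

R* ≈ 906, C* ≈ 41.2, P* ≈ 40.3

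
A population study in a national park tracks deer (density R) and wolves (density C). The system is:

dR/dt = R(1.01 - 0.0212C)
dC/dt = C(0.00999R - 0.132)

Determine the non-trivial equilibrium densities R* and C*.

Set dC/dt = 0 with C > 0: 0.00999R - 0.132 = 0, so R* = 0.132/0.00999 = 13.2.
Set dR/dt = 0 with R > 0: 1.01 - 0.0212C = 0, so C* = 1.01/0.0212 = 47.6.

R* ≈ 13.2, C* ≈ 47.6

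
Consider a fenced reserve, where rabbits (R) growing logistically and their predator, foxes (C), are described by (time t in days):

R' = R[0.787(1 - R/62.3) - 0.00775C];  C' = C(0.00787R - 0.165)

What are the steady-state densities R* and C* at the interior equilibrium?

From dC/dt = 0 with C > 0: 0.00787R* = 0.165, so R* = 21.
Substitute into dR/dt = 0: 0.787(1 - 21/62.3) = 0.00775C*.
The bracket is 0.663, giving C* = 0.522/0.00775 = 67.4.

R* ≈ 21, C* ≈ 67.4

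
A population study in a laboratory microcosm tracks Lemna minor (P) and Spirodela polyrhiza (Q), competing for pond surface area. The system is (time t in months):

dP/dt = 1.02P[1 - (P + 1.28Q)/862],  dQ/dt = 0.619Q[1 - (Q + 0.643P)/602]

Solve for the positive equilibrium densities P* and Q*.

P* ≈ 517, Q* ≈ 270

Setting both brackets to zero gives the nullclines P + 1.28Q = 862 and 0.643P + Q = 602.
Substituting Q = 602 - 0.643P into the first: P(1 - 1.28·0.643) = 862 - 1.28·602.
So P* = 91.4/0.177 = 517, and then Q* = 602 - 0.643·517 = 270.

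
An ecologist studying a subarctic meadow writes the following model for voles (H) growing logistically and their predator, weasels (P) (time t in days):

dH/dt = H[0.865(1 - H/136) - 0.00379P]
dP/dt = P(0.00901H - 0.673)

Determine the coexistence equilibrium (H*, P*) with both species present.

H* ≈ 74.7, P* ≈ 103

From dP/dt = 0 with P > 0: 0.00901H* = 0.673, so H* = 74.7.
Substitute into dH/dt = 0: 0.865(1 - 74.7/136) = 0.00379P*.
The bracket is 0.451, giving P* = 0.39/0.00379 = 103.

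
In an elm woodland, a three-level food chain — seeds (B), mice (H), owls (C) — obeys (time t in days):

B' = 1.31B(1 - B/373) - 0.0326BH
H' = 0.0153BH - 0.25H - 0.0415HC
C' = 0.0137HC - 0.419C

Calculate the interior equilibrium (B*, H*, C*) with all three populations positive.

From dC/dt = 0: 0.0137H* = 0.419, so H* = 30.6.
From dB/dt = 0: 1.31(1 - B*/373) = 0.0326·30.6, giving B* = 373·(1 - 0.761) = 89.1.
From dH/dt = 0: 0.0153·89.1 - 0.25 = 0.0415C*, so C* = 1.11/0.0415 = 26.8.

B* ≈ 89.1, H* ≈ 30.6, C* ≈ 26.8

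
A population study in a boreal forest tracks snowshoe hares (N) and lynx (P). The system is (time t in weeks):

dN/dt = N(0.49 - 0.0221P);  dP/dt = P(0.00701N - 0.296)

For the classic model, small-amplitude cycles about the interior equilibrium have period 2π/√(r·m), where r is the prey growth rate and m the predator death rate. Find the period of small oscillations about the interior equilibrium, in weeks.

Here r = 0.49 and m = 0.296, so r·m = 0.145.
ω = √0.145 = 0.381 per week, hence T = 2π/ω ≈ 16.5 weeks.

T ≈ 16.5 weeks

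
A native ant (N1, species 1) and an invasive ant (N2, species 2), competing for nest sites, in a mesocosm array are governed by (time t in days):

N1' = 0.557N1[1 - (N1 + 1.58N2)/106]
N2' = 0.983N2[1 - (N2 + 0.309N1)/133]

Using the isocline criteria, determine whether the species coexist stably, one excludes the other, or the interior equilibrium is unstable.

species 2 excludes species 1

Compare the nullcline intercepts: K1/α12 = 106/1.58 = 67.1 < K2 = 133; K2/α21 = 133/0.309 = 430 > K1 = 106.
Since the inequalities point opposite ways, species 2 can invade but species 1 cannot.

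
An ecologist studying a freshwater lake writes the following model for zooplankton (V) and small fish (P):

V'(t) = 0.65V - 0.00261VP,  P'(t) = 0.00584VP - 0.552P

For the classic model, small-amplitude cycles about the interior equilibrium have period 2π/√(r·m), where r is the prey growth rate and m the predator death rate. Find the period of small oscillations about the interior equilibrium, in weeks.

Here r = 0.65 and m = 0.552, so r·m = 0.359.
ω = √0.359 = 0.599 per week, hence T = 2π/ω ≈ 10.5 weeks.

T ≈ 10.5 weeks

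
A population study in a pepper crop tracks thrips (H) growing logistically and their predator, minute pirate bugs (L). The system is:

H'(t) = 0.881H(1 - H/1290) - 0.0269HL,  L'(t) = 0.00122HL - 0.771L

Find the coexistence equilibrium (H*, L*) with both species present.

From dL/dt = 0 with L > 0: 0.00122H* = 0.771, so H* = 632.
Substitute into dH/dt = 0: 0.881(1 - 632/1290) = 0.0269L*.
The bracket is 0.51, giving L* = 0.449/0.0269 = 16.7.

H* ≈ 632, L* ≈ 16.7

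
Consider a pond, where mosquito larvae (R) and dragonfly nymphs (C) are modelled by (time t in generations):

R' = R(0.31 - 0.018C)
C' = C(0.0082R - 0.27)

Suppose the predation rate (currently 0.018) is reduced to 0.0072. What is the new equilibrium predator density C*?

At the interior fixed point, setting dR/dt = 0 with R > 0 fixes C* = (prey growth rate)/(RC coefficient) — independent of the other coefficients.
With the change, C* = 0.31/0.0072 = 43.1; it rises from 17.2.

C* ≈ 43.1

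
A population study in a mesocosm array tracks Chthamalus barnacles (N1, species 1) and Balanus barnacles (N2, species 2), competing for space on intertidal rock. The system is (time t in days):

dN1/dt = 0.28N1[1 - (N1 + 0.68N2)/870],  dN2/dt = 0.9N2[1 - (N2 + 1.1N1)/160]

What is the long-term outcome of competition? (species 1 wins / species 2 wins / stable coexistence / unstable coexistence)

Compare the nullcline intercepts: K1/α12 = 870/0.68 = 1280 > K2 = 160; K2/α21 = 160/1.1 = 145 < K1 = 870.
Since the inequalities point opposite ways, species 1 can invade but species 2 cannot.

species 1 excludes species 2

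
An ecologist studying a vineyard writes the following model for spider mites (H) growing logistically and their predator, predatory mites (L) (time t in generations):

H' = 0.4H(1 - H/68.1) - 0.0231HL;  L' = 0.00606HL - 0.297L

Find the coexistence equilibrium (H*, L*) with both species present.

H* ≈ 49, L* ≈ 4.85

From dL/dt = 0 with L > 0: 0.00606H* = 0.297, so H* = 49.
Substitute into dH/dt = 0: 0.4(1 - 49/68.1) = 0.0231L*.
The bracket is 0.28, giving L* = 0.112/0.0231 = 4.85.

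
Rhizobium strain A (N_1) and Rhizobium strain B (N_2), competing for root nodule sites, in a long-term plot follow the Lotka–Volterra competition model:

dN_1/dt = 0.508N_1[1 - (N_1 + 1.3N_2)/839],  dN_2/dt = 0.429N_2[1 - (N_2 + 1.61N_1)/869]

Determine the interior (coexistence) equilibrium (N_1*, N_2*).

N_1* ≈ 266, N_2* ≈ 441

Setting both brackets to zero gives the nullclines N_1 + 1.3N_2 = 839 and 1.61N_1 + N_2 = 869.
Substituting N_2 = 869 - 1.61N_1 into the first: N_1(1 - 1.3·1.61) = 839 - 1.3·869.
So N_1* = -291/-1.09 = 266, and then N_2* = 869 - 1.61·266 = 441.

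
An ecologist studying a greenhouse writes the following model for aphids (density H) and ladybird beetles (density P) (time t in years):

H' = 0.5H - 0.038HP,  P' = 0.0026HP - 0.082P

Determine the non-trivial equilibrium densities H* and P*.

Set dP/dt = 0 with P > 0: 0.0026H - 0.082 = 0, so H* = 0.082/0.0026 = 31.5.
Set dH/dt = 0 with H > 0: 0.5 - 0.038P = 0, so P* = 0.5/0.038 = 13.2.

H* ≈ 31.5, P* ≈ 13.2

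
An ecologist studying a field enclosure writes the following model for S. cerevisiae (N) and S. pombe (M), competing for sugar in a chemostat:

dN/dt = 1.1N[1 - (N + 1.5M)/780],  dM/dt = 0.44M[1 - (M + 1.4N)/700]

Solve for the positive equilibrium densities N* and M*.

N* ≈ 245, M* ≈ 356

Setting both brackets to zero gives the nullclines N + 1.5M = 780 and 1.4N + M = 700.
Substituting M = 700 - 1.4N into the first: N(1 - 1.5·1.4) = 780 - 1.5·700.
So N* = -270/-1.1 = 245, and then M* = 700 - 1.4·245 = 356.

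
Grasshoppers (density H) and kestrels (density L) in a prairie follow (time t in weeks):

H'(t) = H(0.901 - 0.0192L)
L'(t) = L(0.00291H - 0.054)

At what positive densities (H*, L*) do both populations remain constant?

H* ≈ 18.6, L* ≈ 46.9

Set dL/dt = 0 with L > 0: 0.00291H - 0.054 = 0, so H* = 0.054/0.00291 = 18.6.
Set dH/dt = 0 with H > 0: 0.901 - 0.0192L = 0, so L* = 0.901/0.0192 = 46.9.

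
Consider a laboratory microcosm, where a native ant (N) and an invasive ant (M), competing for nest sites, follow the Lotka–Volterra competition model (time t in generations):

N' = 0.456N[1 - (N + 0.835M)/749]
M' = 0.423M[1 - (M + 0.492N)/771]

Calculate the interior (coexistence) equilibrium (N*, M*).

Setting both brackets to zero gives the nullclines N + 0.835M = 749 and 0.492N + M = 771.
Substituting M = 771 - 0.492N into the first: N(1 - 0.835·0.492) = 749 - 0.835·771.
So N* = 105/0.589 = 179, and then M* = 771 - 0.492·179 = 683.

N* ≈ 179, M* ≈ 683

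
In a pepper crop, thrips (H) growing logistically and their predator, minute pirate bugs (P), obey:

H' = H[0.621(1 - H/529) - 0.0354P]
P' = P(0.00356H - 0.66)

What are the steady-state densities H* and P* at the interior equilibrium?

H* ≈ 185, P* ≈ 11.4

From dP/dt = 0 with P > 0: 0.00356H* = 0.66, so H* = 185.
Substitute into dH/dt = 0: 0.621(1 - 185/529) = 0.0354P*.
The bracket is 0.65, giving P* = 0.403/0.0354 = 11.4.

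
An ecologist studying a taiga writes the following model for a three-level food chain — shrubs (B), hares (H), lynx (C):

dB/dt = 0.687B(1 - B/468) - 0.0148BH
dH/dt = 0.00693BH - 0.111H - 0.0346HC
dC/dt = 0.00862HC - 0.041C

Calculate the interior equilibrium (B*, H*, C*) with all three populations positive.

From dC/dt = 0: 0.00862H* = 0.041, so H* = 4.76.
From dB/dt = 0: 0.687(1 - B*/468) = 0.0148·4.76, giving B* = 468·(1 - 0.102) = 420.
From dH/dt = 0: 0.00693·420 - 0.111 = 0.0346C*, so C* = 2.8/0.0346 = 80.9.

B* ≈ 420, H* ≈ 4.76, C* ≈ 80.9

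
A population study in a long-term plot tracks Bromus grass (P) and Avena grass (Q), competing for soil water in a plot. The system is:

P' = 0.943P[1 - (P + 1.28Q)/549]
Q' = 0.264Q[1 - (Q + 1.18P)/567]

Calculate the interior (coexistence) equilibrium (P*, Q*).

Setting both brackets to zero gives the nullclines P + 1.28Q = 549 and 1.18P + Q = 567.
Substituting Q = 567 - 1.18P into the first: P(1 - 1.28·1.18) = 549 - 1.28·567.
So P* = -177/-0.51 = 346, and then Q* = 567 - 1.18·346 = 158.

P* ≈ 346, Q* ≈ 158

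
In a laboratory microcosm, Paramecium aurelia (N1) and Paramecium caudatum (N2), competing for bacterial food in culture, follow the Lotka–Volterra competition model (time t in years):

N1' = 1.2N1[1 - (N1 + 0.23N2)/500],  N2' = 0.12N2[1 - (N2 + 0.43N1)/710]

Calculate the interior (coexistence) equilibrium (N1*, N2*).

N1* ≈ 374, N2* ≈ 549

Setting both brackets to zero gives the nullclines N1 + 0.23N2 = 500 and 0.43N1 + N2 = 710.
Substituting N2 = 710 - 0.43N1 into the first: N1(1 - 0.23·0.43) = 500 - 0.23·710.
So N1* = 337/0.901 = 374, and then N2* = 710 - 0.43·374 = 549.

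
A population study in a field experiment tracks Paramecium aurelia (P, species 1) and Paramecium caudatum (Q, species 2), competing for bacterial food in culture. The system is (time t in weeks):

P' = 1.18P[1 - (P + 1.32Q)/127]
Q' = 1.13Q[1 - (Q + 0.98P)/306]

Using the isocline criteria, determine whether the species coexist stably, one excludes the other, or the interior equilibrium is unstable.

species 2 excludes species 1

Compare the nullcline intercepts: K1/α12 = 127/1.32 = 96.2 < K2 = 306; K2/α21 = 306/0.98 = 312 > K1 = 127.
Since the inequalities point opposite ways, species 2 can invade but species 1 cannot.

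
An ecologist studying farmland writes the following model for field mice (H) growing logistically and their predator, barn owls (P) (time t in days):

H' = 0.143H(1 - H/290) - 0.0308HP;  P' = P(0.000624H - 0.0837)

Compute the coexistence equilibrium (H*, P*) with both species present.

From dP/dt = 0 with P > 0: 0.000624H* = 0.0837, so H* = 134.
Substitute into dH/dt = 0: 0.143(1 - 134/290) = 0.0308P*.
The bracket is 0.537, giving P* = 0.0769/0.0308 = 2.5.

H* ≈ 134, P* ≈ 2.5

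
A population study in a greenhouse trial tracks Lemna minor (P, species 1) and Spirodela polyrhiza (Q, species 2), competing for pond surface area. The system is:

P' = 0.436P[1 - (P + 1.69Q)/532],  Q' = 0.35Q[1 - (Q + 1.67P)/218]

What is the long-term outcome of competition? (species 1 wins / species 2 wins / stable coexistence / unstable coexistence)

species 1 excludes species 2

Compare the nullcline intercepts: K1/α12 = 532/1.69 = 315 > K2 = 218; K2/α21 = 218/1.67 = 131 < K1 = 532.
Since the inequalities point opposite ways, species 1 can invade but species 2 cannot.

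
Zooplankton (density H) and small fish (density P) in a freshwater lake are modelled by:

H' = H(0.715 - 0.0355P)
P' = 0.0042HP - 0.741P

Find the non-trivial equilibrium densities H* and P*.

H* ≈ 176, P* ≈ 20.1

Set dP/dt = 0 with P > 0: 0.0042H - 0.741 = 0, so H* = 0.741/0.0042 = 176.
Set dH/dt = 0 with H > 0: 0.715 - 0.0355P = 0, so P* = 0.715/0.0355 = 20.1.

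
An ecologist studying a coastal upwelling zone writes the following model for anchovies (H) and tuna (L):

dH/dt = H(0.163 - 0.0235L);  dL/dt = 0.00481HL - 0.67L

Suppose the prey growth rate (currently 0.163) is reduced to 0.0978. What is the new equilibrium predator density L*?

L* ≈ 4.16

At the interior fixed point, setting dH/dt = 0 with H > 0 fixes L* = (prey growth rate)/(HL coefficient) — independent of the other coefficients.
With the change, L* = 0.0978/0.0235 = 4.16; it falls from 6.94.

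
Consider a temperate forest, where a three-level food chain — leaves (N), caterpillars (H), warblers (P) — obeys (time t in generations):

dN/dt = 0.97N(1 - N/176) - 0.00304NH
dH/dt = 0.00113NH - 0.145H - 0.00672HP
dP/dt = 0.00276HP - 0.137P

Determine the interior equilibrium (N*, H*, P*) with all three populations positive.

From dP/dt = 0: 0.00276H* = 0.137, so H* = 49.6.
From dN/dt = 0: 0.97(1 - N*/176) = 0.00304·49.6, giving N* = 176·(1 - 0.156) = 149.
From dH/dt = 0: 0.00113·149 - 0.145 = 0.00672P*, so P* = 0.0229/0.00672 = 3.41.

N* ≈ 149, H* ≈ 49.6, P* ≈ 3.41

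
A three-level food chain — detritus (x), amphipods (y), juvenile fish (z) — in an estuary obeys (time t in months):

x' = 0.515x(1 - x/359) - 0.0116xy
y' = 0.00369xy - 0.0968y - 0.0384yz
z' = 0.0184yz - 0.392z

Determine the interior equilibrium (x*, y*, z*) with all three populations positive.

From dz/dt = 0: 0.0184y* = 0.392, so y* = 21.3.
From dx/dt = 0: 0.515(1 - x*/359) = 0.0116·21.3, giving x* = 359·(1 - 0.48) = 187.
From dy/dt = 0: 0.00369·187 - 0.0968 = 0.0384z*, so z* = 0.592/0.0384 = 15.4.

x* ≈ 187, y* ≈ 21.3, z* ≈ 15.4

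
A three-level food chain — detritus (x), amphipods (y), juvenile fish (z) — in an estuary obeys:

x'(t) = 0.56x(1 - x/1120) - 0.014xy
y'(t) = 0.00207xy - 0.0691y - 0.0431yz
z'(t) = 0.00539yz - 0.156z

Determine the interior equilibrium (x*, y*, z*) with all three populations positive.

From dz/dt = 0: 0.00539y* = 0.156, so y* = 28.9.
From dx/dt = 0: 0.56(1 - x*/1120) = 0.014·28.9, giving x* = 1120·(1 - 0.724) = 310.
From dy/dt = 0: 0.00207·310 - 0.0691 = 0.0431z*, so z* = 0.572/0.0431 = 13.3.

x* ≈ 310, y* ≈ 28.9, z* ≈ 13.3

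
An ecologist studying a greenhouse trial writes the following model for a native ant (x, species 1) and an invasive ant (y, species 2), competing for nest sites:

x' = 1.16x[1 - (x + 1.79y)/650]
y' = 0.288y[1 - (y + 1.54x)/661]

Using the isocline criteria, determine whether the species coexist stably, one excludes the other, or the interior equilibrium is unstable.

Compare the nullcline intercepts: K1/α12 = 650/1.79 = 363 < K2 = 661; K2/α21 = 661/1.54 = 429 < K1 = 650.
Since both are reversed, neither can invade when rare; the interior point is a saddle.

unstable coexistence (outcome depends on initial conditions)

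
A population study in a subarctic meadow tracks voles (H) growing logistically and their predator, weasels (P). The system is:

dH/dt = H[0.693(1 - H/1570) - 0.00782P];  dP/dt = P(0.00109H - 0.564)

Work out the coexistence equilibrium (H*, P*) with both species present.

From dP/dt = 0 with P > 0: 0.00109H* = 0.564, so H* = 517.
Substitute into dH/dt = 0: 0.693(1 - 517/1570) = 0.00782P*.
The bracket is 0.67, giving P* = 0.465/0.00782 = 59.4.

H* ≈ 517, P* ≈ 59.4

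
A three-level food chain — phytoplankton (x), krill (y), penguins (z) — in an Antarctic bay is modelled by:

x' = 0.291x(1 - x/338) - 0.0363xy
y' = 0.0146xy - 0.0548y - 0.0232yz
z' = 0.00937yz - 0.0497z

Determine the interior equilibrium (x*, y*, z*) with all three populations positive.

From dz/dt = 0: 0.00937y* = 0.0497, so y* = 5.3.
From dx/dt = 0: 0.291(1 - x*/338) = 0.0363·5.3, giving x* = 338·(1 - 0.662) = 114.
From dy/dt = 0: 0.0146·114 - 0.0548 = 0.0232z*, so z* = 1.61/0.0232 = 69.6.

x* ≈ 114, y* ≈ 5.3, z* ≈ 69.6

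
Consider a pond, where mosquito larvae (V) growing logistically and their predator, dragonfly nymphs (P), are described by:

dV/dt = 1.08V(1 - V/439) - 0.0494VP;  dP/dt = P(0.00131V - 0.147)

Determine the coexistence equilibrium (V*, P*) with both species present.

From dP/dt = 0 with P > 0: 0.00131V* = 0.147, so V* = 112.
Substitute into dV/dt = 0: 1.08(1 - 112/439) = 0.0494P*.
The bracket is 0.744, giving P* = 0.804/0.0494 = 16.3.

V* ≈ 112, P* ≈ 16.3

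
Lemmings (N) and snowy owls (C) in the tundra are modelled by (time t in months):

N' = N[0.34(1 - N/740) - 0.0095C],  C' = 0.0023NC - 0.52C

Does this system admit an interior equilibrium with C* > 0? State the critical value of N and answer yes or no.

Threshold N = 226; K > 226, so yes, the predator persists.

The predator equation gives dC/dt > 0 only when N > 0.52/0.0023 = 226.
Without the predator, N → K = 740. Since 740 > 226, the predator can invade and persist.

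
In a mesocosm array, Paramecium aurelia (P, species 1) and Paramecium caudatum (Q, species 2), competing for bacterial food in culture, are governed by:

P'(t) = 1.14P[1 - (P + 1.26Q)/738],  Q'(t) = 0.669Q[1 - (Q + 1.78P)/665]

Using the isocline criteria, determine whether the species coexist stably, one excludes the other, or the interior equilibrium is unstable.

unstable coexistence (outcome depends on initial conditions)

Compare the nullcline intercepts: K1/α12 = 738/1.26 = 586 < K2 = 665; K2/α21 = 665/1.78 = 374 < K1 = 738.
Since both are reversed, neither can invade when rare; the interior point is a saddle.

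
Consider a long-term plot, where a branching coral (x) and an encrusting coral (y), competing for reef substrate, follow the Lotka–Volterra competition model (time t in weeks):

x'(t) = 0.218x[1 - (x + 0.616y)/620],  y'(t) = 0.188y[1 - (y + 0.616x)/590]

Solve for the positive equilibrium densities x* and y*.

x* ≈ 413, y* ≈ 335

Setting both brackets to zero gives the nullclines x + 0.616y = 620 and 0.616x + y = 590.
Substituting y = 590 - 0.616x into the first: x(1 - 0.616·0.616) = 620 - 0.616·590.
So x* = 257/0.621 = 413, and then y* = 590 - 0.616·413 = 335.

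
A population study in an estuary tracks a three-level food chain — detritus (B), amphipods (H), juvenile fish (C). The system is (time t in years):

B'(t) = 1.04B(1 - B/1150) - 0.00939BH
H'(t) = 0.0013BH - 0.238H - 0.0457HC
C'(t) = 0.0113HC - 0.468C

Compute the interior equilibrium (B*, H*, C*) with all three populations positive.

B* ≈ 720, H* ≈ 41.4, C* ≈ 15.3

From dC/dt = 0: 0.0113H* = 0.468, so H* = 41.4.
From dB/dt = 0: 1.04(1 - B*/1150) = 0.00939·41.4, giving B* = 1150·(1 - 0.374) = 720.
From dH/dt = 0: 0.0013·720 - 0.238 = 0.0457C*, so C* = 0.698/0.0457 = 15.3.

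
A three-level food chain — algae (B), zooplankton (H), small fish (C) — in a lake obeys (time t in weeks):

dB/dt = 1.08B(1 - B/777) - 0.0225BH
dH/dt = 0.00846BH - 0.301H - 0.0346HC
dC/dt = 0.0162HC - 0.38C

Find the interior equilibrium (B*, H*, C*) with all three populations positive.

B* ≈ 397, H* ≈ 23.5, C* ≈ 88.4

From dC/dt = 0: 0.0162H* = 0.38, so H* = 23.5.
From dB/dt = 0: 1.08(1 - B*/777) = 0.0225·23.5, giving B* = 777·(1 - 0.489) = 397.
From dH/dt = 0: 0.00846·397 - 0.301 = 0.0346C*, so C* = 3.06/0.0346 = 88.4.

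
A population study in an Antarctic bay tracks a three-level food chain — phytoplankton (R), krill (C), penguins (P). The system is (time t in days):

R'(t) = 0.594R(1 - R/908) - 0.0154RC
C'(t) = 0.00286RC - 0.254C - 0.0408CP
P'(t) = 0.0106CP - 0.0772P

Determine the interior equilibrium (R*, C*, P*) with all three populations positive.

R* ≈ 737, C* ≈ 7.28, P* ≈ 45.4

From dP/dt = 0: 0.0106C* = 0.0772, so C* = 7.28.
From dR/dt = 0: 0.594(1 - R*/908) = 0.0154·7.28, giving R* = 908·(1 - 0.189) = 737.
From dC/dt = 0: 0.00286·737 - 0.254 = 0.0408P*, so P* = 1.85/0.0408 = 45.4.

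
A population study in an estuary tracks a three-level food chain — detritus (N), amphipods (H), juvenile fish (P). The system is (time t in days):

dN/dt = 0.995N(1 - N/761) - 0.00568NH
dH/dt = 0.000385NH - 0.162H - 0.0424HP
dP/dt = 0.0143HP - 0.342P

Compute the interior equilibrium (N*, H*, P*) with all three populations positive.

From dP/dt = 0: 0.0143H* = 0.342, so H* = 23.9.
From dN/dt = 0: 0.995(1 - N*/761) = 0.00568·23.9, giving N* = 761·(1 - 0.137) = 657.
From dH/dt = 0: 0.000385·657 - 0.162 = 0.0424P*, so P* = 0.091/0.0424 = 2.15.

N* ≈ 657, H* ≈ 23.9, P* ≈ 2.15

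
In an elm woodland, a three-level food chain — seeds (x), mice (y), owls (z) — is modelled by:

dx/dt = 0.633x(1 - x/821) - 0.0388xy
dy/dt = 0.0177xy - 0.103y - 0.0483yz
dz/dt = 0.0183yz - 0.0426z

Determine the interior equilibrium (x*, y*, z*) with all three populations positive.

From dz/dt = 0: 0.0183y* = 0.0426, so y* = 2.33.
From dx/dt = 0: 0.633(1 - x*/821) = 0.0388·2.33, giving x* = 821·(1 - 0.143) = 704.
From dy/dt = 0: 0.0177·704 - 0.103 = 0.0483z*, so z* = 12.4/0.0483 = 256.

x* ≈ 704, y* ≈ 2.33, z* ≈ 256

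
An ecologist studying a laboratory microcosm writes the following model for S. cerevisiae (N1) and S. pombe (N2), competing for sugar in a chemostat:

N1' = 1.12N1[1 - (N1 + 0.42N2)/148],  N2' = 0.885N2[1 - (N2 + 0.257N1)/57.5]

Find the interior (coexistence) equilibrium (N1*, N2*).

Setting both brackets to zero gives the nullclines N1 + 0.42N2 = 148 and 0.257N1 + N2 = 57.5.
Substituting N2 = 57.5 - 0.257N1 into the first: N1(1 - 0.42·0.257) = 148 - 0.42·57.5.
So N1* = 124/0.892 = 139, and then N2* = 57.5 - 0.257·139 = 21.8.

N1* ≈ 139, N2* ≈ 21.8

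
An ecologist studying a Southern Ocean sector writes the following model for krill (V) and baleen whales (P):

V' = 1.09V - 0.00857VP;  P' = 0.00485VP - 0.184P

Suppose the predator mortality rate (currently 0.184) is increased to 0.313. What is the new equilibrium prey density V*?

At the interior fixed point, setting dP/dt = 0 with P > 0 fixes V* = (predator death rate)/(VP coefficient) — independent of the other coefficients.
With the change, V* = 0.313/0.00485 = 64.5; it rises from 37.9.

V* ≈ 64.5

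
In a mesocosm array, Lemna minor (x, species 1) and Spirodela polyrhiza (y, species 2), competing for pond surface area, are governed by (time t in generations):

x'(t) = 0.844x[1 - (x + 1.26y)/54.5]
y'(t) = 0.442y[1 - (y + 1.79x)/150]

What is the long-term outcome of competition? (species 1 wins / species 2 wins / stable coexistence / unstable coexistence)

species 2 excludes species 1

Compare the nullcline intercepts: K1/α12 = 54.5/1.26 = 43.3 < K2 = 150; K2/α21 = 150/1.79 = 83.8 > K1 = 54.5.
Since the inequalities point opposite ways, species 2 can invade but species 1 cannot.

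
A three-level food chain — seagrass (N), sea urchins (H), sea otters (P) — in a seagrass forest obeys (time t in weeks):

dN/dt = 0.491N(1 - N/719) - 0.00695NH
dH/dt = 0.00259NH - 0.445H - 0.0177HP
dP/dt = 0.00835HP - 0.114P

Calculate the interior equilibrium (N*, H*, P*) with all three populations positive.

From dP/dt = 0: 0.00835H* = 0.114, so H* = 13.7.
From dN/dt = 0: 0.491(1 - N*/719) = 0.00695·13.7, giving N* = 719·(1 - 0.193) = 580.
From dH/dt = 0: 0.00259·580 - 0.445 = 0.0177P*, so P* = 1.06/0.0177 = 59.7.

N* ≈ 580, H* ≈ 13.7, P* ≈ 59.7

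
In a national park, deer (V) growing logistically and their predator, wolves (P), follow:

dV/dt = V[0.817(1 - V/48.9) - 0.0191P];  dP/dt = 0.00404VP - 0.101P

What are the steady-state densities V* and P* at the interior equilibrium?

From dP/dt = 0 with P > 0: 0.00404V* = 0.101, so V* = 25.
Substitute into dV/dt = 0: 0.817(1 - 25/48.9) = 0.0191P*.
The bracket is 0.489, giving P* = 0.399/0.0191 = 20.9.

V* ≈ 25, P* ≈ 20.9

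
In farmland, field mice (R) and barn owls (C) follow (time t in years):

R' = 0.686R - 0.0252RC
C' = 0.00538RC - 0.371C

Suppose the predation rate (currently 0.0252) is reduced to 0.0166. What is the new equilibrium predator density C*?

C* ≈ 41.3

At the interior fixed point, setting dR/dt = 0 with R > 0 fixes C* = (prey growth rate)/(RC coefficient) — independent of the other coefficients.
With the change, C* = 0.686/0.0166 = 41.3; it rises from 27.2.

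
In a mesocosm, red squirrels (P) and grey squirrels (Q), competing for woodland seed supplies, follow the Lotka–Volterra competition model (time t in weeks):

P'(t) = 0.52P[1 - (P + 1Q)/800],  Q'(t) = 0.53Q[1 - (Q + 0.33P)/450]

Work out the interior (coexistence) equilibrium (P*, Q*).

P* ≈ 522, Q* ≈ 278

Setting both brackets to zero gives the nullclines P + 1Q = 800 and 0.33P + Q = 450.
Substituting Q = 450 - 0.33P into the first: P(1 - 1·0.33) = 800 - 1·450.
So P* = 350/0.67 = 522, and then Q* = 450 - 0.33·522 = 278.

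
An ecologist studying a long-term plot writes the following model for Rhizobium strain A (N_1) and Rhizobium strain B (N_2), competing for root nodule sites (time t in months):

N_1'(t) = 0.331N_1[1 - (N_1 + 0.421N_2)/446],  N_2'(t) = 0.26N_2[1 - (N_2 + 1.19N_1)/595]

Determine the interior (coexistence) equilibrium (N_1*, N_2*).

Setting both brackets to zero gives the nullclines N_1 + 0.421N_2 = 446 and 1.19N_1 + N_2 = 595.
Substituting N_2 = 595 - 1.19N_1 into the first: N_1(1 - 0.421·1.19) = 446 - 0.421·595.
So N_1* = 196/0.499 = 392, and then N_2* = 595 - 1.19·392 = 129.

N_1* ≈ 392, N_2* ≈ 129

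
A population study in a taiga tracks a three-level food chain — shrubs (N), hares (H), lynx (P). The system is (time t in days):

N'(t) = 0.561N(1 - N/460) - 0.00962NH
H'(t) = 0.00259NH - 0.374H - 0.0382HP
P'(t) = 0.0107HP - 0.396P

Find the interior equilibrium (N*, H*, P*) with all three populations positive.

N* ≈ 168, H* ≈ 37, P* ≈ 1.6

From dP/dt = 0: 0.0107H* = 0.396, so H* = 37.
From dN/dt = 0: 0.561(1 - N*/460) = 0.00962·37, giving N* = 460·(1 - 0.635) = 168.
From dH/dt = 0: 0.00259·168 - 0.374 = 0.0382P*, so P* = 0.0613/0.0382 = 1.6.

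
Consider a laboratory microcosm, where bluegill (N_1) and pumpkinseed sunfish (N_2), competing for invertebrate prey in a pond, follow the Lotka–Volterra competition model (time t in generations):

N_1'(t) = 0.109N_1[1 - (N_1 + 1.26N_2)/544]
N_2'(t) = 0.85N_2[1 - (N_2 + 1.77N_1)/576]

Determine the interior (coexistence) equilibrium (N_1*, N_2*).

Setting both brackets to zero gives the nullclines N_1 + 1.26N_2 = 544 and 1.77N_1 + N_2 = 576.
Substituting N_2 = 576 - 1.77N_1 into the first: N_1(1 - 1.26·1.77) = 544 - 1.26·576.
So N_1* = -182/-1.23 = 148, and then N_2* = 576 - 1.77·148 = 314.

N_1* ≈ 148, N_2* ≈ 314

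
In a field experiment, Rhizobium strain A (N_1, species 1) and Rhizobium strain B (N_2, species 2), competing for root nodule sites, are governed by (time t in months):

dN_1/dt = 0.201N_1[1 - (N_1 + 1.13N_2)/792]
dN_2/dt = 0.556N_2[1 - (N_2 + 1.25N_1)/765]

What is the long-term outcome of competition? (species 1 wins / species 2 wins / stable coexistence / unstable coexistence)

Compare the nullcline intercepts: K1/α12 = 792/1.13 = 701 < K2 = 765; K2/α21 = 765/1.25 = 612 < K1 = 792.
Since both are reversed, neither can invade when rare; the interior point is a saddle.

unstable coexistence (outcome depends on initial conditions)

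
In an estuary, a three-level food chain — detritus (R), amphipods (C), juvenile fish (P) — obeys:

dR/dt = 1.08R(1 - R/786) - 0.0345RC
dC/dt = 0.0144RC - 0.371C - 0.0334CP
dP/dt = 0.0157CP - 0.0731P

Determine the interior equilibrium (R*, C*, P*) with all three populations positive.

From dP/dt = 0: 0.0157C* = 0.0731, so C* = 4.66.
From dR/dt = 0: 1.08(1 - R*/786) = 0.0345·4.66, giving R* = 786·(1 - 0.149) = 669.
From dC/dt = 0: 0.0144·669 - 0.371 = 0.0334P*, so P* = 9.26/0.0334 = 277.

R* ≈ 669, C* ≈ 4.66, P* ≈ 277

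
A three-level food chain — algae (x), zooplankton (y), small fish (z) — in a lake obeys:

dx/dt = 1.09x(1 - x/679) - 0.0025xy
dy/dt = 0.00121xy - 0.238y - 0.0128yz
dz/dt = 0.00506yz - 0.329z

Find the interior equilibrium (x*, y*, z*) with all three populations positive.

From dz/dt = 0: 0.00506y* = 0.329, so y* = 65.
From dx/dt = 0: 1.09(1 - x*/679) = 0.0025·65, giving x* = 679·(1 - 0.149) = 578.
From dy/dt = 0: 0.00121·578 - 0.238 = 0.0128z*, so z* = 0.461/0.0128 = 36.

x* ≈ 578, y* ≈ 65, z* ≈ 36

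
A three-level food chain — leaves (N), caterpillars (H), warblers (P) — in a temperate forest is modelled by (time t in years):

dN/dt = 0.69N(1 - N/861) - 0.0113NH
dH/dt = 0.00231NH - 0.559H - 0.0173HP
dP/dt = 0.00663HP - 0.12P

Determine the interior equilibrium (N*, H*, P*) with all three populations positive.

From dP/dt = 0: 0.00663H* = 0.12, so H* = 18.1.
From dN/dt = 0: 0.69(1 - N*/861) = 0.0113·18.1, giving N* = 861·(1 - 0.296) = 606.
From dH/dt = 0: 0.00231·606 - 0.559 = 0.0173P*, so P* = 0.84/0.0173 = 48.6.

N* ≈ 606, H* ≈ 18.1, P* ≈ 48.6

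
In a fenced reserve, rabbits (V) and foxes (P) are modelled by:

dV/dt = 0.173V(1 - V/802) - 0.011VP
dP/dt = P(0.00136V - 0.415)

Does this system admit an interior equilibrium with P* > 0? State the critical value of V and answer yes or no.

Threshold V = 305; K > 305, so yes, the predator persists.

The predator equation gives dP/dt > 0 only when V > 0.415/0.00136 = 305.
Without the predator, V → K = 802. Since 802 > 305, the predator can invade and persist.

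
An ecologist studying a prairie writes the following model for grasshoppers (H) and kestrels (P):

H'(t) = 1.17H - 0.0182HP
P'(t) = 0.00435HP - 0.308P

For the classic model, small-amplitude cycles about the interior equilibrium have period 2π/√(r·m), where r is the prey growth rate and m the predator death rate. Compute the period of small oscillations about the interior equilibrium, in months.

T ≈ 10.5 months

Here r = 1.17 and m = 0.308, so r·m = 0.36.
ω = √0.36 = 0.6 per month, hence T = 2π/ω ≈ 10.5 months.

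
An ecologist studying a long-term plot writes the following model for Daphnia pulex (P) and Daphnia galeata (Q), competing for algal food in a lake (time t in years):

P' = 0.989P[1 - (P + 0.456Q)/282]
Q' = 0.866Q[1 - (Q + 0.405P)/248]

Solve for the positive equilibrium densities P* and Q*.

Setting both brackets to zero gives the nullclines P + 0.456Q = 282 and 0.405P + Q = 248.
Substituting Q = 248 - 0.405P into the first: P(1 - 0.456·0.405) = 282 - 0.456·248.
So P* = 169/0.815 = 207, and then Q* = 248 - 0.405·207 = 164.

P* ≈ 207, Q* ≈ 164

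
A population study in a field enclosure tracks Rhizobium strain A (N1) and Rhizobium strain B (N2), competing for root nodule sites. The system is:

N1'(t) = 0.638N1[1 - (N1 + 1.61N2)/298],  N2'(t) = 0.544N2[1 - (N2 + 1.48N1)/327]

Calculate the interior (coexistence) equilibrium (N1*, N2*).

Setting both brackets to zero gives the nullclines N1 + 1.61N2 = 298 and 1.48N1 + N2 = 327.
Substituting N2 = 327 - 1.48N1 into the first: N1(1 - 1.61·1.48) = 298 - 1.61·327.
So N1* = -228/-1.38 = 165, and then N2* = 327 - 1.48·165 = 82.5.

N1* ≈ 165, N2* ≈ 82.5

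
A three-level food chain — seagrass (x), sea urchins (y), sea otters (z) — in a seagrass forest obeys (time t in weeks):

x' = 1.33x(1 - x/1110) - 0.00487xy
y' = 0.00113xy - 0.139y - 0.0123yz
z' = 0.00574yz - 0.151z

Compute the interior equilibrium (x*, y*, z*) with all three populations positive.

x* ≈ 1000, y* ≈ 26.3, z* ≈ 80.9

From dz/dt = 0: 0.00574y* = 0.151, so y* = 26.3.
From dx/dt = 0: 1.33(1 - x*/1110) = 0.00487·26.3, giving x* = 1110·(1 - 0.0963) = 1000.
From dy/dt = 0: 0.00113·1000 - 0.139 = 0.0123z*, so z* = 0.994/0.0123 = 80.9.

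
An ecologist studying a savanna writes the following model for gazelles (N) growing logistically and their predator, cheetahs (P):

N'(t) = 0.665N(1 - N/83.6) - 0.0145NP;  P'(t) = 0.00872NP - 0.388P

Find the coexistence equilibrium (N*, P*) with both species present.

N* ≈ 44.5, P* ≈ 21.5

From dP/dt = 0 with P > 0: 0.00872N* = 0.388, so N* = 44.5.
Substitute into dN/dt = 0: 0.665(1 - 44.5/83.6) = 0.0145P*.
The bracket is 0.468, giving P* = 0.311/0.0145 = 21.5.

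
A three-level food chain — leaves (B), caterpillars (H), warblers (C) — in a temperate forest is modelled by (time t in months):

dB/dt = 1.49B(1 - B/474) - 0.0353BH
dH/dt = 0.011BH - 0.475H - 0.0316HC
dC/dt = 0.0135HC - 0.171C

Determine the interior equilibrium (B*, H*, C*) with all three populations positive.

From dC/dt = 0: 0.0135H* = 0.171, so H* = 12.7.
From dB/dt = 0: 1.49(1 - B*/474) = 0.0353·12.7, giving B* = 474·(1 - 0.3) = 332.
From dH/dt = 0: 0.011·332 - 0.475 = 0.0316C*, so C* = 3.17/0.0316 = 100.

B* ≈ 332, H* ≈ 12.7, C* ≈ 100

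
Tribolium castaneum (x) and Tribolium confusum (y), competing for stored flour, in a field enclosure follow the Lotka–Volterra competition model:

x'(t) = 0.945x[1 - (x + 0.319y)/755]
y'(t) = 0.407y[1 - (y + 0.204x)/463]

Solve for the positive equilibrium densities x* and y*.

x* ≈ 650, y* ≈ 330

Setting both brackets to zero gives the nullclines x + 0.319y = 755 and 0.204x + y = 463.
Substituting y = 463 - 0.204x into the first: x(1 - 0.319·0.204) = 755 - 0.319·463.
So x* = 607/0.935 = 650, and then y* = 463 - 0.204·650 = 330.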